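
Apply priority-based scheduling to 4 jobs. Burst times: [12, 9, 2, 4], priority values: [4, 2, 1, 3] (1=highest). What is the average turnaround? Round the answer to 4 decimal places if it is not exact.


Sort by priority (ascending = highest first):
Order: [(1, 2), (2, 9), (3, 4), (4, 12)]
Completion times:
  Priority 1, burst=2, C=2
  Priority 2, burst=9, C=11
  Priority 3, burst=4, C=15
  Priority 4, burst=12, C=27
Average turnaround = 55/4 = 13.75

13.75


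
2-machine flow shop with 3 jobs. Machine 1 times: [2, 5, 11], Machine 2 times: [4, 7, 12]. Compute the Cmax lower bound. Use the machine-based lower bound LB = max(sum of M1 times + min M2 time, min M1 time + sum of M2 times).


LB1 = sum(M1 times) + min(M2 times) = 18 + 4 = 22
LB2 = min(M1 times) + sum(M2 times) = 2 + 23 = 25
Lower bound = max(LB1, LB2) = max(22, 25) = 25

25


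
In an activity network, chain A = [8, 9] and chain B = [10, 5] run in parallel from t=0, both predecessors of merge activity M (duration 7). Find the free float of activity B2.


ES(B2) = sum of predecessors on chain B = 10
EF(B2) = ES + duration = 10 + 5 = 15
Successor of B2 is M. ES(M) = max(sum(A), sum(B)) = max(17, 15) = 17
Free float = ES(successor) - EF(current) = 17 - 15 = 2

2


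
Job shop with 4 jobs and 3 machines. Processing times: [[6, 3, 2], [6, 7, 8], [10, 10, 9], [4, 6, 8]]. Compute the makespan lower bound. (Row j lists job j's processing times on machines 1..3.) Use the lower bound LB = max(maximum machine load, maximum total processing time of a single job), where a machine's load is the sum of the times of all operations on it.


Machine loads:
  Machine 1: 6 + 6 + 10 + 4 = 26
  Machine 2: 3 + 7 + 10 + 6 = 26
  Machine 3: 2 + 8 + 9 + 8 = 27
Max machine load = 27
Job totals:
  Job 1: 11
  Job 2: 21
  Job 3: 29
  Job 4: 18
Max job total = 29
Lower bound = max(27, 29) = 29

29


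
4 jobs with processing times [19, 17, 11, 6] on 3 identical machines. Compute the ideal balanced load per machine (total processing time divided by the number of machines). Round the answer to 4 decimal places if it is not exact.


Total processing time = 19 + 17 + 11 + 6 = 53
Number of machines = 3
Ideal balanced load = 53 / 3 = 17.6667

17.6667


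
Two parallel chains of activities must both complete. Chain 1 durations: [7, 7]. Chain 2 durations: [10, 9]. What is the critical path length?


Path A total = 7 + 7 = 14
Path B total = 10 + 9 = 19
Critical path = longest path = max(14, 19) = 19

19


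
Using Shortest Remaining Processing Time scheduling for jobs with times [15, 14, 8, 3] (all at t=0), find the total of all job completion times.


Since all jobs arrive at t=0, SRPT equals SPT ordering.
SPT order: [3, 8, 14, 15]
Completion times:
  Job 1: p=3, C=3
  Job 2: p=8, C=11
  Job 3: p=14, C=25
  Job 4: p=15, C=40
Total completion time = 3 + 11 + 25 + 40 = 79

79


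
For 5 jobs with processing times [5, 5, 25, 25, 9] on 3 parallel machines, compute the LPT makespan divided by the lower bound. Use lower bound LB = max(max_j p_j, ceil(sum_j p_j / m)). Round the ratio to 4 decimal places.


LPT order: [25, 25, 9, 5, 5]
Machine loads after assignment: [25, 25, 19]
LPT makespan = 25
Lower bound = max(max_job, ceil(total/3)) = max(25, 23) = 25
Ratio = 25 / 25 = 1.0

1.0


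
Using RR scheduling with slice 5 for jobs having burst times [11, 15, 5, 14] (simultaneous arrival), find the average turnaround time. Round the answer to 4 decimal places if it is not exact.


Time quantum = 5
Execution trace:
  J1 runs 5 units, time = 5
  J2 runs 5 units, time = 10
  J3 runs 5 units, time = 15
  J4 runs 5 units, time = 20
  J1 runs 5 units, time = 25
  J2 runs 5 units, time = 30
  J4 runs 5 units, time = 35
  J1 runs 1 units, time = 36
  J2 runs 5 units, time = 41
  J4 runs 4 units, time = 45
Finish times: [36, 41, 15, 45]
Average turnaround = 137/4 = 34.25

34.25


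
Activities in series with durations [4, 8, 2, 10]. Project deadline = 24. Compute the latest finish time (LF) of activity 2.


LF(activity 2) = deadline - sum of successor durations
Successors: activities 3 through 4 with durations [2, 10]
Sum of successor durations = 12
LF = 24 - 12 = 12

12


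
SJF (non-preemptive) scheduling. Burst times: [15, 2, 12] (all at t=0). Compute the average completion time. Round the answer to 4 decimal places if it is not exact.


SJF order (ascending): [2, 12, 15]
Completion times:
  Job 1: burst=2, C=2
  Job 2: burst=12, C=14
  Job 3: burst=15, C=29
Average completion = 45/3 = 15.0

15.0


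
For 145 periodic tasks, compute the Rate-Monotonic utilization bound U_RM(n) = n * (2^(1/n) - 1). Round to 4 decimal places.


Compute 2^(1/145) = 1.0047917694
Subtract 1: 1.0047917694 - 1 = 0.0047917694
Multiply by n: 145 * 0.0047917694 = 0.6948065630
Round to 4 dp: 0.6948

0.6948


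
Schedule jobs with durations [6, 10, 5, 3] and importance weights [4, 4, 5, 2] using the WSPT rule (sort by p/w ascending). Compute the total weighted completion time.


Compute p/w ratios and sort ascending (WSPT): [(5, 5), (6, 4), (3, 2), (10, 4)]
Compute weighted completion times:
  Job (p=5,w=5): C=5, w*C=5*5=25
  Job (p=6,w=4): C=11, w*C=4*11=44
  Job (p=3,w=2): C=14, w*C=2*14=28
  Job (p=10,w=4): C=24, w*C=4*24=96
Total weighted completion time = 193

193


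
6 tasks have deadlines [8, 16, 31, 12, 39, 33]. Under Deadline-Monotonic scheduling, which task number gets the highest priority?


Sort tasks by relative deadline (ascending):
  Task 1: deadline = 8
  Task 4: deadline = 12
  Task 2: deadline = 16
  Task 3: deadline = 31
  Task 6: deadline = 33
  Task 5: deadline = 39
Priority order (highest first): [1, 4, 2, 3, 6, 5]
Highest priority task = 1

1


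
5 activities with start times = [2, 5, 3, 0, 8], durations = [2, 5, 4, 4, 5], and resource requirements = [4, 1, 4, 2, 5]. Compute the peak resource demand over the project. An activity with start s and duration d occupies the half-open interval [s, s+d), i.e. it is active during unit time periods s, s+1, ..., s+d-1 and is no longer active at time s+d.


Each activity i is active on [start_i, start_i + duration_i).
Compute total resource usage per time slot:
  t=0: active resources = [2], total = 2
  t=1: active resources = [2], total = 2
  t=2: active resources = [4, 2], total = 6
  t=3: active resources = [4, 4, 2], total = 10
  t=4: active resources = [4], total = 4
  t=5: active resources = [1, 4], total = 5
  t=6: active resources = [1, 4], total = 5
  t=7: active resources = [1], total = 1
  t=8: active resources = [1, 5], total = 6
  t=9: active resources = [1, 5], total = 6
  t=10: active resources = [5], total = 5
  t=11: active resources = [5], total = 5
  t=12: active resources = [5], total = 5
Peak resource demand = 10

10


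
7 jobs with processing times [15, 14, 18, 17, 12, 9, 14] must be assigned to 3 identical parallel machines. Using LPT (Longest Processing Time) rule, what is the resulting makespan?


Sort jobs in decreasing order (LPT): [18, 17, 15, 14, 14, 12, 9]
Assign each job to the least loaded machine:
  Machine 1: jobs [18, 12], load = 30
  Machine 2: jobs [17, 14], load = 31
  Machine 3: jobs [15, 14, 9], load = 38
Makespan = max load = 38

38


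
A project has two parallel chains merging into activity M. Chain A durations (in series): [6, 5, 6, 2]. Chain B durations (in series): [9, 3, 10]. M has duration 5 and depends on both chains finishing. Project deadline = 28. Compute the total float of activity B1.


Forward pass: ES(B1) = sum of predecessors on chain B = 0
EF = ES + duration = 0 + 9 = 9
Backward pass: LF(M) = deadline = 28; LS(M) = 28 - 5 = 23
LF(B1) = LS(M) - sum(successors on chain B) = 23 - 13 = 10
LS = LF - duration = 10 - 9 = 1
Total float = LS - ES = 1 - 0 = 1

1


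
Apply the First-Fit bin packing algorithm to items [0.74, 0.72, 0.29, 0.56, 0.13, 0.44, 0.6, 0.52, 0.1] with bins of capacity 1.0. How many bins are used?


Place items sequentially using First-Fit:
  Item 0.74 -> new Bin 1
  Item 0.72 -> new Bin 2
  Item 0.29 -> new Bin 3
  Item 0.56 -> Bin 3 (now 0.85)
  Item 0.13 -> Bin 1 (now 0.87)
  Item 0.44 -> new Bin 4
  Item 0.6 -> new Bin 5
  Item 0.52 -> Bin 4 (now 0.96)
  Item 0.1 -> Bin 1 (now 0.97)
Total bins used = 5

5


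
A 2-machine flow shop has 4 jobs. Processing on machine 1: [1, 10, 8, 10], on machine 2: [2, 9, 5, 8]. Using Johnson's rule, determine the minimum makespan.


Apply Johnson's rule:
  Group 1 (a <= b): [(1, 1, 2)]
  Group 2 (a > b): [(2, 10, 9), (4, 10, 8), (3, 8, 5)]
Optimal job order: [1, 2, 4, 3]
Schedule:
  Job 1: M1 done at 1, M2 done at 3
  Job 2: M1 done at 11, M2 done at 20
  Job 4: M1 done at 21, M2 done at 29
  Job 3: M1 done at 29, M2 done at 34
Makespan = 34

34


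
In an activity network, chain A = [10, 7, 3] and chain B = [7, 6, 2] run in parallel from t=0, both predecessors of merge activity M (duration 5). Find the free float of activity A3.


ES(A3) = sum of predecessors on chain A = 17
EF(A3) = ES + duration = 17 + 3 = 20
Successor of A3 is M. ES(M) = max(sum(A), sum(B)) = max(20, 15) = 20
Free float = ES(successor) - EF(current) = 20 - 20 = 0

0


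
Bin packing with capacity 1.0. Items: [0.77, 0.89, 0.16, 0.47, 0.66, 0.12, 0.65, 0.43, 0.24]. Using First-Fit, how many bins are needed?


Place items sequentially using First-Fit:
  Item 0.77 -> new Bin 1
  Item 0.89 -> new Bin 2
  Item 0.16 -> Bin 1 (now 0.93)
  Item 0.47 -> new Bin 3
  Item 0.66 -> new Bin 4
  Item 0.12 -> Bin 3 (now 0.59)
  Item 0.65 -> new Bin 5
  Item 0.43 -> new Bin 6
  Item 0.24 -> Bin 3 (now 0.83)
Total bins used = 6

6


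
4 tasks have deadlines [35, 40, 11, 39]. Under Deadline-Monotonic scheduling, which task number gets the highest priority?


Sort tasks by relative deadline (ascending):
  Task 3: deadline = 11
  Task 1: deadline = 35
  Task 4: deadline = 39
  Task 2: deadline = 40
Priority order (highest first): [3, 1, 4, 2]
Highest priority task = 3

3


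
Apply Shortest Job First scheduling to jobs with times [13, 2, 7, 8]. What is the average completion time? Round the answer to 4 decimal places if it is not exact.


SJF order (ascending): [2, 7, 8, 13]
Completion times:
  Job 1: burst=2, C=2
  Job 2: burst=7, C=9
  Job 3: burst=8, C=17
  Job 4: burst=13, C=30
Average completion = 58/4 = 14.5

14.5


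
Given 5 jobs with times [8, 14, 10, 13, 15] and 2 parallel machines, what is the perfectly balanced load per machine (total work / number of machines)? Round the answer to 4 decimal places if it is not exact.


Total processing time = 8 + 14 + 10 + 13 + 15 = 60
Number of machines = 2
Ideal balanced load = 60 / 2 = 30.0

30.0


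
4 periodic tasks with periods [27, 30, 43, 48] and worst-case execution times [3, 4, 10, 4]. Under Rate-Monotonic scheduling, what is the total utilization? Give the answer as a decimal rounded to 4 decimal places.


Compute individual utilizations (exact fractions):
  Task 1: C/T = 3/27 = 1/9 (approx. 0.1111)
  Task 2: C/T = 4/30 = 2/15 (approx. 0.1333)
  Task 3: C/T = 10/43 (approx. 0.2326)
  Task 4: C/T = 4/48 = 1/12 (approx. 0.0833)
Total utilization U = 1/9 + 2/15 + 10/43 + 1/12 = 4337/7740
Rounded to 4 decimal places: U = 0.5603
RM (Liu & Layland) bound for 4 tasks = 0.756828; compare with U = 4337/7740 (approx. 0.560336)
U <= bound, so schedulable by RM sufficient condition.

0.5603


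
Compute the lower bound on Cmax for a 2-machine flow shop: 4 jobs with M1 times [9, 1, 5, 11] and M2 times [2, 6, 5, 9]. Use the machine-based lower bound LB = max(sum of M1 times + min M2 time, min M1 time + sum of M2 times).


LB1 = sum(M1 times) + min(M2 times) = 26 + 2 = 28
LB2 = min(M1 times) + sum(M2 times) = 1 + 22 = 23
Lower bound = max(LB1, LB2) = max(28, 23) = 28

28


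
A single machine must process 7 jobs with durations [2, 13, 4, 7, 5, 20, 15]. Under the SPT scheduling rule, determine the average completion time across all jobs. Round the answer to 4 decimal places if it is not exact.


Sort jobs by processing time (SPT order): [2, 4, 5, 7, 13, 15, 20]
Compute completion times sequentially:
  Job 1: processing = 2, completes at 2
  Job 2: processing = 4, completes at 6
  Job 3: processing = 5, completes at 11
  Job 4: processing = 7, completes at 18
  Job 5: processing = 13, completes at 31
  Job 6: processing = 15, completes at 46
  Job 7: processing = 20, completes at 66
Sum of completion times = 180
Average completion time = 180/7 = 25.7143

25.7143


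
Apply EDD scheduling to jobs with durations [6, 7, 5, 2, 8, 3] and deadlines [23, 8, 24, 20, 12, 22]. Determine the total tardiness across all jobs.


Sort by due date (EDD order): [(7, 8), (8, 12), (2, 20), (3, 22), (6, 23), (5, 24)]
Compute completion times and tardiness:
  Job 1: p=7, d=8, C=7, tardiness=max(0,7-8)=0
  Job 2: p=8, d=12, C=15, tardiness=max(0,15-12)=3
  Job 3: p=2, d=20, C=17, tardiness=max(0,17-20)=0
  Job 4: p=3, d=22, C=20, tardiness=max(0,20-22)=0
  Job 5: p=6, d=23, C=26, tardiness=max(0,26-23)=3
  Job 6: p=5, d=24, C=31, tardiness=max(0,31-24)=7
Total tardiness = 13

13


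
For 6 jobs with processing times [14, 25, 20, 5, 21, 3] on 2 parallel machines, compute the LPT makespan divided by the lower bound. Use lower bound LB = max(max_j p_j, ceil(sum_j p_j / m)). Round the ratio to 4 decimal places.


LPT order: [25, 21, 20, 14, 5, 3]
Machine loads after assignment: [44, 44]
LPT makespan = 44
Lower bound = max(max_job, ceil(total/2)) = max(25, 44) = 44
Ratio = 44 / 44 = 1.0

1.0


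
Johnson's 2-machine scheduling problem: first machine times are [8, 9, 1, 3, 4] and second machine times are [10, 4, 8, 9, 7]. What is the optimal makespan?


Apply Johnson's rule:
  Group 1 (a <= b): [(3, 1, 8), (4, 3, 9), (5, 4, 7), (1, 8, 10)]
  Group 2 (a > b): [(2, 9, 4)]
Optimal job order: [3, 4, 5, 1, 2]
Schedule:
  Job 3: M1 done at 1, M2 done at 9
  Job 4: M1 done at 4, M2 done at 18
  Job 5: M1 done at 8, M2 done at 25
  Job 1: M1 done at 16, M2 done at 35
  Job 2: M1 done at 25, M2 done at 39
Makespan = 39

39


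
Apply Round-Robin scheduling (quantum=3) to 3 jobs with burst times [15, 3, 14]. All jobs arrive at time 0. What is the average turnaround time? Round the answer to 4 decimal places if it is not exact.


Time quantum = 3
Execution trace:
  J1 runs 3 units, time = 3
  J2 runs 3 units, time = 6
  J3 runs 3 units, time = 9
  J1 runs 3 units, time = 12
  J3 runs 3 units, time = 15
  J1 runs 3 units, time = 18
  J3 runs 3 units, time = 21
  J1 runs 3 units, time = 24
  J3 runs 3 units, time = 27
  J1 runs 3 units, time = 30
  J3 runs 2 units, time = 32
Finish times: [30, 6, 32]
Average turnaround = 68/3 = 22.6667

22.6667


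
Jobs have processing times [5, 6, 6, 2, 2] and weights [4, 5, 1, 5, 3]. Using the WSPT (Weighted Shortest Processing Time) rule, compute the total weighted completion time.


Compute p/w ratios and sort ascending (WSPT): [(2, 5), (2, 3), (6, 5), (5, 4), (6, 1)]
Compute weighted completion times:
  Job (p=2,w=5): C=2, w*C=5*2=10
  Job (p=2,w=3): C=4, w*C=3*4=12
  Job (p=6,w=5): C=10, w*C=5*10=50
  Job (p=5,w=4): C=15, w*C=4*15=60
  Job (p=6,w=1): C=21, w*C=1*21=21
Total weighted completion time = 153

153


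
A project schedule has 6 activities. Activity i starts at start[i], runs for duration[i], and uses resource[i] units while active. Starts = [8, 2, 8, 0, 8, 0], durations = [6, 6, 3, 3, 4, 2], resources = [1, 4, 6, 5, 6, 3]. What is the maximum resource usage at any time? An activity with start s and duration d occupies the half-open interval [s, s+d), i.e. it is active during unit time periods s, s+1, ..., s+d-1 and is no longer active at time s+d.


Each activity i is active on [start_i, start_i + duration_i).
Compute total resource usage per time slot:
  t=0: active resources = [5, 3], total = 8
  t=1: active resources = [5, 3], total = 8
  t=2: active resources = [4, 5], total = 9
  t=3: active resources = [4], total = 4
  t=4: active resources = [4], total = 4
  t=5: active resources = [4], total = 4
  t=6: active resources = [4], total = 4
  t=7: active resources = [4], total = 4
  t=8: active resources = [1, 6, 6], total = 13
  t=9: active resources = [1, 6, 6], total = 13
  t=10: active resources = [1, 6, 6], total = 13
  t=11: active resources = [1, 6], total = 7
  t=12: active resources = [1], total = 1
  t=13: active resources = [1], total = 1
Peak resource demand = 13

13


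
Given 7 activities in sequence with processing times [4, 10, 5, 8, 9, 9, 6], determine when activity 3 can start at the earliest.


Activity 3 starts after activities 1 through 2 complete.
Predecessor durations: [4, 10]
ES = 4 + 10 = 14

14


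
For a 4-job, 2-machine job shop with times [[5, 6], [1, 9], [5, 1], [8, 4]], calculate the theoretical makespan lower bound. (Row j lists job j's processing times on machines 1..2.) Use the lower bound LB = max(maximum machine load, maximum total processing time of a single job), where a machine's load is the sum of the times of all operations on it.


Machine loads:
  Machine 1: 5 + 1 + 5 + 8 = 19
  Machine 2: 6 + 9 + 1 + 4 = 20
Max machine load = 20
Job totals:
  Job 1: 11
  Job 2: 10
  Job 3: 6
  Job 4: 12
Max job total = 12
Lower bound = max(20, 12) = 20

20


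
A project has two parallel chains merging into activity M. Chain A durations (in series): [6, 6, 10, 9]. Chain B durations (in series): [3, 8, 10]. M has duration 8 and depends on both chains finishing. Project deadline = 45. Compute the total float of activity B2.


Forward pass: ES(B2) = sum of predecessors on chain B = 3
EF = ES + duration = 3 + 8 = 11
Backward pass: LF(M) = deadline = 45; LS(M) = 45 - 8 = 37
LF(B2) = LS(M) - sum(successors on chain B) = 37 - 10 = 27
LS = LF - duration = 27 - 8 = 19
Total float = LS - ES = 19 - 3 = 16

16


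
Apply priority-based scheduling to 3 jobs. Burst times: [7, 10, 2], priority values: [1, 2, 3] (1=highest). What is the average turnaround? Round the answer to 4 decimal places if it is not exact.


Sort by priority (ascending = highest first):
Order: [(1, 7), (2, 10), (3, 2)]
Completion times:
  Priority 1, burst=7, C=7
  Priority 2, burst=10, C=17
  Priority 3, burst=2, C=19
Average turnaround = 43/3 = 14.3333

14.3333


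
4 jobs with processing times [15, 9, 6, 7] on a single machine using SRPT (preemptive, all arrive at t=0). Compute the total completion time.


Since all jobs arrive at t=0, SRPT equals SPT ordering.
SPT order: [6, 7, 9, 15]
Completion times:
  Job 1: p=6, C=6
  Job 2: p=7, C=13
  Job 3: p=9, C=22
  Job 4: p=15, C=37
Total completion time = 6 + 13 + 22 + 37 = 78

78


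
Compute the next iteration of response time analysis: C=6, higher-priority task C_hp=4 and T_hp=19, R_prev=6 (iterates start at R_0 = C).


R_next = C + ceil(R_prev / T_hp) * C_hp
ceil(6 / 19) = ceil(0.3158) = 1
Interference = 1 * 4 = 4
R_next = 6 + 4 = 10

10


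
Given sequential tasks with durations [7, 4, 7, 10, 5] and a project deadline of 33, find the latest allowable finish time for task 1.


LF(activity 1) = deadline - sum of successor durations
Successors: activities 2 through 5 with durations [4, 7, 10, 5]
Sum of successor durations = 26
LF = 33 - 26 = 7

7


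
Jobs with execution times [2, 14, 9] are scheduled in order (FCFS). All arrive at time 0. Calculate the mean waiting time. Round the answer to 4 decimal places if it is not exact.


FCFS order (as given): [2, 14, 9]
Waiting times:
  Job 1: wait = 0
  Job 2: wait = 2
  Job 3: wait = 16
Sum of waiting times = 18
Average waiting time = 18/3 = 6.0

6.0


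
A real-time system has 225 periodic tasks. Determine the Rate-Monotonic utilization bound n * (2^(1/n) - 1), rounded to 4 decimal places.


Compute 2^(1/225) = 1.0030854042
Subtract 1: 1.0030854042 - 1 = 0.0030854042
Multiply by n: 225 * 0.0030854042 = 0.6942159450
Round to 4 dp: 0.6942

0.6942


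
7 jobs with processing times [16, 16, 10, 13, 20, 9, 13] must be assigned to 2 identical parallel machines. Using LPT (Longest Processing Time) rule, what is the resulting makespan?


Sort jobs in decreasing order (LPT): [20, 16, 16, 13, 13, 10, 9]
Assign each job to the least loaded machine:
  Machine 1: jobs [20, 13, 10, 9], load = 52
  Machine 2: jobs [16, 16, 13], load = 45
Makespan = max load = 52

52


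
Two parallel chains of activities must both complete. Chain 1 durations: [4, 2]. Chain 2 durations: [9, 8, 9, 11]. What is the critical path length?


Path A total = 4 + 2 = 6
Path B total = 9 + 8 + 9 + 11 = 37
Critical path = longest path = max(6, 37) = 37

37


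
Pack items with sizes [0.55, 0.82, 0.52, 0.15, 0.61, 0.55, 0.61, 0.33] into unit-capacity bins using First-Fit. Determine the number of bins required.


Place items sequentially using First-Fit:
  Item 0.55 -> new Bin 1
  Item 0.82 -> new Bin 2
  Item 0.52 -> new Bin 3
  Item 0.15 -> Bin 1 (now 0.7)
  Item 0.61 -> new Bin 4
  Item 0.55 -> new Bin 5
  Item 0.61 -> new Bin 6
  Item 0.33 -> Bin 3 (now 0.85)
Total bins used = 6

6


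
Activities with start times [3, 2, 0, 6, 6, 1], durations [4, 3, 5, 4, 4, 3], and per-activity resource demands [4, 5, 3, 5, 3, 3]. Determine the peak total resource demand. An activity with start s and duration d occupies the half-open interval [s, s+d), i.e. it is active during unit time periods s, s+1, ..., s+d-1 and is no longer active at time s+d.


Each activity i is active on [start_i, start_i + duration_i).
Compute total resource usage per time slot:
  t=0: active resources = [3], total = 3
  t=1: active resources = [3, 3], total = 6
  t=2: active resources = [5, 3, 3], total = 11
  t=3: active resources = [4, 5, 3, 3], total = 15
  t=4: active resources = [4, 5, 3], total = 12
  t=5: active resources = [4], total = 4
  t=6: active resources = [4, 5, 3], total = 12
  t=7: active resources = [5, 3], total = 8
  t=8: active resources = [5, 3], total = 8
  t=9: active resources = [5, 3], total = 8
Peak resource demand = 15

15


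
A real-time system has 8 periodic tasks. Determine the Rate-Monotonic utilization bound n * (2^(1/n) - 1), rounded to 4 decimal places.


Compute 2^(1/8) = 1.0905077327
Subtract 1: 1.0905077327 - 1 = 0.0905077327
Multiply by n: 8 * 0.0905077327 = 0.7240618616
Round to 4 dp: 0.7241

0.7241


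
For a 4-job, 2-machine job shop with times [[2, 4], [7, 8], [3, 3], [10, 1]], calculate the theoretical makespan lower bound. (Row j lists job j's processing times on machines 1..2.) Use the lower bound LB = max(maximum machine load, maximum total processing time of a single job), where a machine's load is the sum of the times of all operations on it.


Machine loads:
  Machine 1: 2 + 7 + 3 + 10 = 22
  Machine 2: 4 + 8 + 3 + 1 = 16
Max machine load = 22
Job totals:
  Job 1: 6
  Job 2: 15
  Job 3: 6
  Job 4: 11
Max job total = 15
Lower bound = max(22, 15) = 22

22


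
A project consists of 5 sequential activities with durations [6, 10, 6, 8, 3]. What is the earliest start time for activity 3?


Activity 3 starts after activities 1 through 2 complete.
Predecessor durations: [6, 10]
ES = 6 + 10 = 16

16


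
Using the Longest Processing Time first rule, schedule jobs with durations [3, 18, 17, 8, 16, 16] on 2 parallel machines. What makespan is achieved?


Sort jobs in decreasing order (LPT): [18, 17, 16, 16, 8, 3]
Assign each job to the least loaded machine:
  Machine 1: jobs [18, 16, 3], load = 37
  Machine 2: jobs [17, 16, 8], load = 41
Makespan = max load = 41

41


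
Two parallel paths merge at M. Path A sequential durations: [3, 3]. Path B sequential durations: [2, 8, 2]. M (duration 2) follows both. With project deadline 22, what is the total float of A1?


Forward pass: ES(A1) = sum of predecessors on chain A = 0
EF = ES + duration = 0 + 3 = 3
Backward pass: LF(M) = deadline = 22; LS(M) = 22 - 2 = 20
LF(A1) = LS(M) - sum(successors on chain A) = 20 - 3 = 17
LS = LF - duration = 17 - 3 = 14
Total float = LS - ES = 14 - 0 = 14

14


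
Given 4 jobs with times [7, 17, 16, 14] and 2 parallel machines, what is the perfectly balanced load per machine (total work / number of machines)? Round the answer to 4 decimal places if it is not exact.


Total processing time = 7 + 17 + 16 + 14 = 54
Number of machines = 2
Ideal balanced load = 54 / 2 = 27.0

27.0


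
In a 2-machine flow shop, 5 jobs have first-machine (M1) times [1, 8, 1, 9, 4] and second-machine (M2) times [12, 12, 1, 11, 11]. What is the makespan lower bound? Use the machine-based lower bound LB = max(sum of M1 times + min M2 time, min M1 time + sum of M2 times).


LB1 = sum(M1 times) + min(M2 times) = 23 + 1 = 24
LB2 = min(M1 times) + sum(M2 times) = 1 + 47 = 48
Lower bound = max(LB1, LB2) = max(24, 48) = 48

48


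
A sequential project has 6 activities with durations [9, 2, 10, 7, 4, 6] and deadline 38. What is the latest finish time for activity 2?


LF(activity 2) = deadline - sum of successor durations
Successors: activities 3 through 6 with durations [10, 7, 4, 6]
Sum of successor durations = 27
LF = 38 - 27 = 11

11


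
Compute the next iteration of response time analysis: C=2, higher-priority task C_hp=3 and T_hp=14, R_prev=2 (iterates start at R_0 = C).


R_next = C + ceil(R_prev / T_hp) * C_hp
ceil(2 / 14) = ceil(0.1429) = 1
Interference = 1 * 3 = 3
R_next = 2 + 3 = 5

5


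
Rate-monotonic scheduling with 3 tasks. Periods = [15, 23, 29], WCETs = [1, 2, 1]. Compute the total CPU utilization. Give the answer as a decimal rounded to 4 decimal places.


Compute individual utilizations (exact fractions):
  Task 1: C/T = 1/15 (approx. 0.0667)
  Task 2: C/T = 2/23 (approx. 0.087)
  Task 3: C/T = 1/29 (approx. 0.0345)
Total utilization U = 1/15 + 2/23 + 1/29 = 1882/10005
Rounded to 4 decimal places: U = 0.1881
RM (Liu & Layland) bound for 3 tasks = 0.779763; compare with U = 1882/10005 (approx. 0.188106)
U <= bound, so schedulable by RM sufficient condition.

0.1881


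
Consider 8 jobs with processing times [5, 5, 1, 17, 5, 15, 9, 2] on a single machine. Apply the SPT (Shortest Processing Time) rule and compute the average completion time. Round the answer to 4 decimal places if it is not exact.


Sort jobs by processing time (SPT order): [1, 2, 5, 5, 5, 9, 15, 17]
Compute completion times sequentially:
  Job 1: processing = 1, completes at 1
  Job 2: processing = 2, completes at 3
  Job 3: processing = 5, completes at 8
  Job 4: processing = 5, completes at 13
  Job 5: processing = 5, completes at 18
  Job 6: processing = 9, completes at 27
  Job 7: processing = 15, completes at 42
  Job 8: processing = 17, completes at 59
Sum of completion times = 171
Average completion time = 171/8 = 21.375

21.375


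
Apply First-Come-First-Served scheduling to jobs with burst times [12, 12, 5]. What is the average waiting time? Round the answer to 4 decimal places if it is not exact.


FCFS order (as given): [12, 12, 5]
Waiting times:
  Job 1: wait = 0
  Job 2: wait = 12
  Job 3: wait = 24
Sum of waiting times = 36
Average waiting time = 36/3 = 12.0

12.0


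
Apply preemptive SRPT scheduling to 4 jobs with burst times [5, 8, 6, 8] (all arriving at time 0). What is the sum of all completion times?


Since all jobs arrive at t=0, SRPT equals SPT ordering.
SPT order: [5, 6, 8, 8]
Completion times:
  Job 1: p=5, C=5
  Job 2: p=6, C=11
  Job 3: p=8, C=19
  Job 4: p=8, C=27
Total completion time = 5 + 11 + 19 + 27 = 62

62


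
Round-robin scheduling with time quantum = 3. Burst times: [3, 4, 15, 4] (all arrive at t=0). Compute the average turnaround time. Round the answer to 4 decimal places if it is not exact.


Time quantum = 3
Execution trace:
  J1 runs 3 units, time = 3
  J2 runs 3 units, time = 6
  J3 runs 3 units, time = 9
  J4 runs 3 units, time = 12
  J2 runs 1 units, time = 13
  J3 runs 3 units, time = 16
  J4 runs 1 units, time = 17
  J3 runs 3 units, time = 20
  J3 runs 3 units, time = 23
  J3 runs 3 units, time = 26
Finish times: [3, 13, 26, 17]
Average turnaround = 59/4 = 14.75

14.75


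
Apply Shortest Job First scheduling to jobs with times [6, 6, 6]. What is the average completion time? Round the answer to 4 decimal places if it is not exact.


SJF order (ascending): [6, 6, 6]
Completion times:
  Job 1: burst=6, C=6
  Job 2: burst=6, C=12
  Job 3: burst=6, C=18
Average completion = 36/3 = 12.0

12.0


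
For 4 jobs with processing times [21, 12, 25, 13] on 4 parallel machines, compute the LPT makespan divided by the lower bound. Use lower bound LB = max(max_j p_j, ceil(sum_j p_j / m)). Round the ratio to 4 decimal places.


LPT order: [25, 21, 13, 12]
Machine loads after assignment: [25, 21, 13, 12]
LPT makespan = 25
Lower bound = max(max_job, ceil(total/4)) = max(25, 18) = 25
Ratio = 25 / 25 = 1.0

1.0


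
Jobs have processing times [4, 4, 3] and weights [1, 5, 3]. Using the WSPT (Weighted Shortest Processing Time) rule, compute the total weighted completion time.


Compute p/w ratios and sort ascending (WSPT): [(4, 5), (3, 3), (4, 1)]
Compute weighted completion times:
  Job (p=4,w=5): C=4, w*C=5*4=20
  Job (p=3,w=3): C=7, w*C=3*7=21
  Job (p=4,w=1): C=11, w*C=1*11=11
Total weighted completion time = 52

52


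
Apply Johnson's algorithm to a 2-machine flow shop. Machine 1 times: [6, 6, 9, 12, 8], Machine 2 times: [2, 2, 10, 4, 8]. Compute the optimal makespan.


Apply Johnson's rule:
  Group 1 (a <= b): [(5, 8, 8), (3, 9, 10)]
  Group 2 (a > b): [(4, 12, 4), (1, 6, 2), (2, 6, 2)]
Optimal job order: [5, 3, 4, 1, 2]
Schedule:
  Job 5: M1 done at 8, M2 done at 16
  Job 3: M1 done at 17, M2 done at 27
  Job 4: M1 done at 29, M2 done at 33
  Job 1: M1 done at 35, M2 done at 37
  Job 2: M1 done at 41, M2 done at 43
Makespan = 43

43


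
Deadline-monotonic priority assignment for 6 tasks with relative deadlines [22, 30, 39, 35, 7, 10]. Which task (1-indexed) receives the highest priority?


Sort tasks by relative deadline (ascending):
  Task 5: deadline = 7
  Task 6: deadline = 10
  Task 1: deadline = 22
  Task 2: deadline = 30
  Task 4: deadline = 35
  Task 3: deadline = 39
Priority order (highest first): [5, 6, 1, 2, 4, 3]
Highest priority task = 5

5


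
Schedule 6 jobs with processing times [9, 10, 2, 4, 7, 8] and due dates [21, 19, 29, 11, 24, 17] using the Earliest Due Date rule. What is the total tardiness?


Sort by due date (EDD order): [(4, 11), (8, 17), (10, 19), (9, 21), (7, 24), (2, 29)]
Compute completion times and tardiness:
  Job 1: p=4, d=11, C=4, tardiness=max(0,4-11)=0
  Job 2: p=8, d=17, C=12, tardiness=max(0,12-17)=0
  Job 3: p=10, d=19, C=22, tardiness=max(0,22-19)=3
  Job 4: p=9, d=21, C=31, tardiness=max(0,31-21)=10
  Job 5: p=7, d=24, C=38, tardiness=max(0,38-24)=14
  Job 6: p=2, d=29, C=40, tardiness=max(0,40-29)=11
Total tardiness = 38

38


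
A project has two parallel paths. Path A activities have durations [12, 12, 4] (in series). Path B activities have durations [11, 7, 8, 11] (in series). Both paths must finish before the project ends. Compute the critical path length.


Path A total = 12 + 12 + 4 = 28
Path B total = 11 + 7 + 8 + 11 = 37
Critical path = longest path = max(28, 37) = 37

37


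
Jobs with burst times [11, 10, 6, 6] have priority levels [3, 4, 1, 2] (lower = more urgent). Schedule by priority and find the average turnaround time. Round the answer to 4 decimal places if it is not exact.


Sort by priority (ascending = highest first):
Order: [(1, 6), (2, 6), (3, 11), (4, 10)]
Completion times:
  Priority 1, burst=6, C=6
  Priority 2, burst=6, C=12
  Priority 3, burst=11, C=23
  Priority 4, burst=10, C=33
Average turnaround = 74/4 = 18.5

18.5


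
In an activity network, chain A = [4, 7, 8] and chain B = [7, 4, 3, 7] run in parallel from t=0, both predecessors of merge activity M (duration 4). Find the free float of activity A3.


ES(A3) = sum of predecessors on chain A = 11
EF(A3) = ES + duration = 11 + 8 = 19
Successor of A3 is M. ES(M) = max(sum(A), sum(B)) = max(19, 21) = 21
Free float = ES(successor) - EF(current) = 21 - 19 = 2

2


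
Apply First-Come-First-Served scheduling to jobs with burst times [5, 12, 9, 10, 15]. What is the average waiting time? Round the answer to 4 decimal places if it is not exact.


FCFS order (as given): [5, 12, 9, 10, 15]
Waiting times:
  Job 1: wait = 0
  Job 2: wait = 5
  Job 3: wait = 17
  Job 4: wait = 26
  Job 5: wait = 36
Sum of waiting times = 84
Average waiting time = 84/5 = 16.8

16.8


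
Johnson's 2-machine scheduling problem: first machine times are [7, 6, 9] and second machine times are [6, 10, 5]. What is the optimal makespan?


Apply Johnson's rule:
  Group 1 (a <= b): [(2, 6, 10)]
  Group 2 (a > b): [(1, 7, 6), (3, 9, 5)]
Optimal job order: [2, 1, 3]
Schedule:
  Job 2: M1 done at 6, M2 done at 16
  Job 1: M1 done at 13, M2 done at 22
  Job 3: M1 done at 22, M2 done at 27
Makespan = 27

27


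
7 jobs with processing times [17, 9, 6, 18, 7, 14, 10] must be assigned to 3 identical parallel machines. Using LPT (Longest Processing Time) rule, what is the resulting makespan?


Sort jobs in decreasing order (LPT): [18, 17, 14, 10, 9, 7, 6]
Assign each job to the least loaded machine:
  Machine 1: jobs [18, 7], load = 25
  Machine 2: jobs [17, 9], load = 26
  Machine 3: jobs [14, 10, 6], load = 30
Makespan = max load = 30

30


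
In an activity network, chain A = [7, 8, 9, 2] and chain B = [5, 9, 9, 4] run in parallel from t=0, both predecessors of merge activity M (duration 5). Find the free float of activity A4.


ES(A4) = sum of predecessors on chain A = 24
EF(A4) = ES + duration = 24 + 2 = 26
Successor of A4 is M. ES(M) = max(sum(A), sum(B)) = max(26, 27) = 27
Free float = ES(successor) - EF(current) = 27 - 26 = 1

1


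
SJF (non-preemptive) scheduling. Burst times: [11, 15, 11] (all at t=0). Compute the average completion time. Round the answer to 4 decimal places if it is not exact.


SJF order (ascending): [11, 11, 15]
Completion times:
  Job 1: burst=11, C=11
  Job 2: burst=11, C=22
  Job 3: burst=15, C=37
Average completion = 70/3 = 23.3333

23.3333


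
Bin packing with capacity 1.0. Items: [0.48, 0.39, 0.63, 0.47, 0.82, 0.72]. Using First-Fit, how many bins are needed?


Place items sequentially using First-Fit:
  Item 0.48 -> new Bin 1
  Item 0.39 -> Bin 1 (now 0.87)
  Item 0.63 -> new Bin 2
  Item 0.47 -> new Bin 3
  Item 0.82 -> new Bin 4
  Item 0.72 -> new Bin 5
Total bins used = 5

5


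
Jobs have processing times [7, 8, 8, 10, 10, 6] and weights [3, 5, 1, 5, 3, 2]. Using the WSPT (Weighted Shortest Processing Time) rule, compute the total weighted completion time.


Compute p/w ratios and sort ascending (WSPT): [(8, 5), (10, 5), (7, 3), (6, 2), (10, 3), (8, 1)]
Compute weighted completion times:
  Job (p=8,w=5): C=8, w*C=5*8=40
  Job (p=10,w=5): C=18, w*C=5*18=90
  Job (p=7,w=3): C=25, w*C=3*25=75
  Job (p=6,w=2): C=31, w*C=2*31=62
  Job (p=10,w=3): C=41, w*C=3*41=123
  Job (p=8,w=1): C=49, w*C=1*49=49
Total weighted completion time = 439

439


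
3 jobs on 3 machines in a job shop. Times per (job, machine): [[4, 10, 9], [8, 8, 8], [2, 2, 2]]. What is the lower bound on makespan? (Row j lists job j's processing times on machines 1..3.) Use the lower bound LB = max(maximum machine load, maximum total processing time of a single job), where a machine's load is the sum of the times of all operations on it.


Machine loads:
  Machine 1: 4 + 8 + 2 = 14
  Machine 2: 10 + 8 + 2 = 20
  Machine 3: 9 + 8 + 2 = 19
Max machine load = 20
Job totals:
  Job 1: 23
  Job 2: 24
  Job 3: 6
Max job total = 24
Lower bound = max(20, 24) = 24

24


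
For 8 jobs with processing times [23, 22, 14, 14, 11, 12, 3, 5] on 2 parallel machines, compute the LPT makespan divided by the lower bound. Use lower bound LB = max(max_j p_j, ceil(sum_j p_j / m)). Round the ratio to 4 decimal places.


LPT order: [23, 22, 14, 14, 12, 11, 5, 3]
Machine loads after assignment: [53, 51]
LPT makespan = 53
Lower bound = max(max_job, ceil(total/2)) = max(23, 52) = 52
Ratio = 53 / 52 = 1.0192

1.0192


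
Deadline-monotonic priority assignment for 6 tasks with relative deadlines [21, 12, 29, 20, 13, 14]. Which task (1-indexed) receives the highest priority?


Sort tasks by relative deadline (ascending):
  Task 2: deadline = 12
  Task 5: deadline = 13
  Task 6: deadline = 14
  Task 4: deadline = 20
  Task 1: deadline = 21
  Task 3: deadline = 29
Priority order (highest first): [2, 5, 6, 4, 1, 3]
Highest priority task = 2

2


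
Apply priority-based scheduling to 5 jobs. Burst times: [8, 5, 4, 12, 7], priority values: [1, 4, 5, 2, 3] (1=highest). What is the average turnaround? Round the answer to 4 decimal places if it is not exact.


Sort by priority (ascending = highest first):
Order: [(1, 8), (2, 12), (3, 7), (4, 5), (5, 4)]
Completion times:
  Priority 1, burst=8, C=8
  Priority 2, burst=12, C=20
  Priority 3, burst=7, C=27
  Priority 4, burst=5, C=32
  Priority 5, burst=4, C=36
Average turnaround = 123/5 = 24.6

24.6


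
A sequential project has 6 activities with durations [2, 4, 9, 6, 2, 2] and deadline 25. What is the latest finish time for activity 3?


LF(activity 3) = deadline - sum of successor durations
Successors: activities 4 through 6 with durations [6, 2, 2]
Sum of successor durations = 10
LF = 25 - 10 = 15

15


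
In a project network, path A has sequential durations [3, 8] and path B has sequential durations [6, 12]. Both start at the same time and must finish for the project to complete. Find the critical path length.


Path A total = 3 + 8 = 11
Path B total = 6 + 12 = 18
Critical path = longest path = max(11, 18) = 18

18


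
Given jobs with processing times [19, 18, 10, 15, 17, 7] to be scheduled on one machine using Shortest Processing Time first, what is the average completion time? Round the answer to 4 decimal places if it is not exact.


Sort jobs by processing time (SPT order): [7, 10, 15, 17, 18, 19]
Compute completion times sequentially:
  Job 1: processing = 7, completes at 7
  Job 2: processing = 10, completes at 17
  Job 3: processing = 15, completes at 32
  Job 4: processing = 17, completes at 49
  Job 5: processing = 18, completes at 67
  Job 6: processing = 19, completes at 86
Sum of completion times = 258
Average completion time = 258/6 = 43.0

43.0


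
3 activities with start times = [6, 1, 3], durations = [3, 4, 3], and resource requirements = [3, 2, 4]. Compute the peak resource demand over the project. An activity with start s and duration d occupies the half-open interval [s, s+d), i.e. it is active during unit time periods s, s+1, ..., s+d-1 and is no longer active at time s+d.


Each activity i is active on [start_i, start_i + duration_i).
Compute total resource usage per time slot:
  t=0: active resources = [], total = 0
  t=1: active resources = [2], total = 2
  t=2: active resources = [2], total = 2
  t=3: active resources = [2, 4], total = 6
  t=4: active resources = [2, 4], total = 6
  t=5: active resources = [4], total = 4
  t=6: active resources = [3], total = 3
  t=7: active resources = [3], total = 3
  t=8: active resources = [3], total = 3
Peak resource demand = 6

6


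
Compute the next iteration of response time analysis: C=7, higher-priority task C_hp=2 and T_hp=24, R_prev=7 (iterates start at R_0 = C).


R_next = C + ceil(R_prev / T_hp) * C_hp
ceil(7 / 24) = ceil(0.2917) = 1
Interference = 1 * 2 = 2
R_next = 7 + 2 = 9

9


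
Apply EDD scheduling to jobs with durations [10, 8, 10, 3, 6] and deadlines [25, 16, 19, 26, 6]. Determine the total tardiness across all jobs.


Sort by due date (EDD order): [(6, 6), (8, 16), (10, 19), (10, 25), (3, 26)]
Compute completion times and tardiness:
  Job 1: p=6, d=6, C=6, tardiness=max(0,6-6)=0
  Job 2: p=8, d=16, C=14, tardiness=max(0,14-16)=0
  Job 3: p=10, d=19, C=24, tardiness=max(0,24-19)=5
  Job 4: p=10, d=25, C=34, tardiness=max(0,34-25)=9
  Job 5: p=3, d=26, C=37, tardiness=max(0,37-26)=11
Total tardiness = 25

25


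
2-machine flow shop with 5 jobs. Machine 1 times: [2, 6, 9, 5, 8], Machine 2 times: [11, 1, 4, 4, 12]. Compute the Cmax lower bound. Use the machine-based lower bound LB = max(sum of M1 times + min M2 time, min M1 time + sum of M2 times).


LB1 = sum(M1 times) + min(M2 times) = 30 + 1 = 31
LB2 = min(M1 times) + sum(M2 times) = 2 + 32 = 34
Lower bound = max(LB1, LB2) = max(31, 34) = 34

34
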